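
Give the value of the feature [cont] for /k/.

[−continuant]

As the voiceless velar stop, /k/ is [−continuant].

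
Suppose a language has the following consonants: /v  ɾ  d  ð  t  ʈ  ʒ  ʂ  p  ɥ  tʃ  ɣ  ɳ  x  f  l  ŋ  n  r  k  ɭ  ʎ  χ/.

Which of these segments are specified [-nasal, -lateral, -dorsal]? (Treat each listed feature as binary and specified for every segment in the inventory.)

v, ɾ, d, ð, t, ʈ, ʒ, ʂ, p, tʃ, f, r

Checking each segment against [-nasal], [-lateral], [-dorsal]: /v/ (voiced labiodental fricative), /ɾ/ (alveolar tap), /d/ (voiced alveolar stop), /ð/ (voiced dental fricative), /t/ (voiceless alveolar stop), /ʈ/ (voiceless retroflex stop), among others, satisfy every feature; every other segment in the inventory fails at least one.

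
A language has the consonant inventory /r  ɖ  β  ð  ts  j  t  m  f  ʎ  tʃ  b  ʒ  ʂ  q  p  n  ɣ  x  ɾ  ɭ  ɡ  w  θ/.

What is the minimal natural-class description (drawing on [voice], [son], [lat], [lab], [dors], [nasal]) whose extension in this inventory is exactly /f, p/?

Every target segment is [-voice], [+labial]; each remaining inventory member fails at least one of these. Each conjunct is needed — [+labial] alone would also admit /β, m, b, w/; [-voice] alone would also admit /ts, t, tʃ, ʂ, …/ — and no other single listed feature has exactly this extension, so two is the minimum.

[-voice, +lab]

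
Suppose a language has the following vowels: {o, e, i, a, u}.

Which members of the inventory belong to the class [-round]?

The [-round] segments here are /e, i, a/; the remaining /o, u/ are [+round].

e, i, a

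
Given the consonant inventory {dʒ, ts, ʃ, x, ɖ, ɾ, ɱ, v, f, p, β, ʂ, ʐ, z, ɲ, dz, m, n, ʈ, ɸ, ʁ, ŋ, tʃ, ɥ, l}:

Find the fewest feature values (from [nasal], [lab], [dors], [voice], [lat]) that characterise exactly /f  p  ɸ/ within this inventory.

[−voice, +lab]

Every target segment is [−voice], [+labial]; each remaining inventory member fails at least one of these. Each conjunct is needed — [+labial] alone would also admit /ɱ, v, β, m, …/; [−voice] alone would also admit /ts, ʃ, x, ʂ, …/ — and no other single listed feature has exactly this extension, so two is the minimum.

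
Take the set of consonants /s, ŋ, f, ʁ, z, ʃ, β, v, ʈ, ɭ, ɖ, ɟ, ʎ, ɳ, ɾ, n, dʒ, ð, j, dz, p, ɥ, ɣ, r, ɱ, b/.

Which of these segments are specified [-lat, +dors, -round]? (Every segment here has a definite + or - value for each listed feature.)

ŋ, ʁ, ɟ, j, ɣ

Eliminate segments failing any feature: /s, f, z, ʃ, β, v, ʈ, ɖ, ɳ, ɾ, n, dʒ, ð, dz, p, r, ɱ, b/ are [-dorsal]; /ɭ, ʎ/ are [+lateral]; /ɥ/ is [+round]. The remaining /ŋ, ʁ, ɟ, j, ɣ/ satisfy [-lateral], [+dorsal], [-round].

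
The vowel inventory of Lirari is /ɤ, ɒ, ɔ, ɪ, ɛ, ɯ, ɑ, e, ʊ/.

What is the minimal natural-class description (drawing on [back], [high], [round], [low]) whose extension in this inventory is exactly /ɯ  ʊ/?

[+high, +back]

Every target segment is [+high], [+back]; each remaining inventory member fails at least one of these. Each conjunct is needed — [+back] alone would also admit /ɤ, ɒ, ɔ, ɑ/; [+high] alone would also admit /ɪ/ — and no other single listed feature has exactly this extension, so two is the minimum.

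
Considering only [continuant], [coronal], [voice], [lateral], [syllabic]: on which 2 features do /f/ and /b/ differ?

[voice], [continuant]

The two segments share [−coronal], [−lateral], [−syllabic]. The only features from the list on which they differ: /f/ is [−voice] while /b/ is [+voice]; /f/ is [+continuant] while /b/ is [−continuant].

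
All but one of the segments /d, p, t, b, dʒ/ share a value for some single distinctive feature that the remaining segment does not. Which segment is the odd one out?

dʒ

The remaining segments after removing /dʒ/ share [−delayed release]; /dʒ/ (voiced postalveolar affricate) is [+delayed release]. For every other candidate removal, the leftover set fails to share any single feature value that the removed segment lacks.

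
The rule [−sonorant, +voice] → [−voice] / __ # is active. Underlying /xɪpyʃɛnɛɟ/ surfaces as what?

Only the final segment /ɟ/ is both word-final and matches the structural description. It is a voiced palatal stop, so [−sonorant, +voice] holds; changing it to [−voice] with all other features held fixed yields /c/ (voiceless palatal stop). No other segment meets both the structural description and the environment, so the output is [xɪpyʃɛnɛc].

[xɪpyʃɛnɛc]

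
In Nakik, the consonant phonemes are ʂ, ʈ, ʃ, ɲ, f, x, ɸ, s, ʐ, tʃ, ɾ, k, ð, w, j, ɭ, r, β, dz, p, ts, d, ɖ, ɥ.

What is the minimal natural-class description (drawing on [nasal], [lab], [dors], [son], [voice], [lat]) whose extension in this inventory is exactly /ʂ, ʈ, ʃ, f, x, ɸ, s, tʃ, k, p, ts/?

[-voice]

The target set is precisely the extension of [-voice] in this inventory.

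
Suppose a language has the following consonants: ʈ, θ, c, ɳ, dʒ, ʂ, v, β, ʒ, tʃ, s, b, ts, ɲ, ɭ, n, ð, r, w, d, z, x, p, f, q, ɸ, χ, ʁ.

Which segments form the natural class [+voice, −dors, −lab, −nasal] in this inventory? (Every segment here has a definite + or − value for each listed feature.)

First, the [+voice] segments are /ɳ, dʒ, v, β, ʒ, b, ɲ, ɭ, n, ð, r, w, d, z, ʁ/.
Then [−dorsal] gives /ɳ, dʒ, v, β, ʒ, b, ɭ, n, ð, r, d, z/.
Among these, [−labial] gives /ɳ, dʒ, ʒ, ɭ, n, ð, r, d, z/.
Of those, [−nasal] leaves /dʒ, ʒ, ɭ, ð, r, d, z/.

dʒ, ʒ, ɭ, ð, r, d, z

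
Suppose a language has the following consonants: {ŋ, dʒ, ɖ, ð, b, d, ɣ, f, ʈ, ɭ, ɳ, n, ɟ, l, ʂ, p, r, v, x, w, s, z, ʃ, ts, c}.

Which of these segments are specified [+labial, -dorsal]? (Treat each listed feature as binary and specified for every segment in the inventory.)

Among the inventory, the [+labial] segments are /b, f, p, v, w/.
Intersecting with [-dorsal] leaves /b, f, p, v/.

b, f, p, v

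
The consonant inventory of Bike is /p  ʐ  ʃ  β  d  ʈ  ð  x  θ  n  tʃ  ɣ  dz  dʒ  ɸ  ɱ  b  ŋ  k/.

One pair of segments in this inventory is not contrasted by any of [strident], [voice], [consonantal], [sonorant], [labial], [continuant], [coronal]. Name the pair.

Both /dz/ and /dʒ/ are [+strident], [+voice], [+consonantal], [-sonorant], [-labial], [-continuant], [+coronal]. Since the list omits [anterior] and [distributed] — which do distinguish the voiced alveolar affricate from the voiced postalveolar affricate — this pair collapses; all other pairs remain distinct.

dz, dʒ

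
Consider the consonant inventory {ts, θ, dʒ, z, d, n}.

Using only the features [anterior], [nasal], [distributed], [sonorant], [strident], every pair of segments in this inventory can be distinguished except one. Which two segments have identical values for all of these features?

ts, z

/ts/ (voiceless alveolar affricate) and /z/ (voiced alveolar fricative) are both [+anterior], [-nasal], [-distributed], [-sonorant], [+strident], so none of the listed features separates them. (They do differ in [voice] and [continuant], which are not among the given features.) Every other pair in the inventory differs on at least one listed feature.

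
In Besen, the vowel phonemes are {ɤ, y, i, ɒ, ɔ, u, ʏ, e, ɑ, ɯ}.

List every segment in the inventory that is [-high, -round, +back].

Checking each segment against [-high], [-round], [+back]: /ɤ/ (mid back unrounded tense vowel), /ɑ/ (low back unrounded vowel) satisfy every feature; every other segment in the inventory fails at least one.

ɤ, ɑ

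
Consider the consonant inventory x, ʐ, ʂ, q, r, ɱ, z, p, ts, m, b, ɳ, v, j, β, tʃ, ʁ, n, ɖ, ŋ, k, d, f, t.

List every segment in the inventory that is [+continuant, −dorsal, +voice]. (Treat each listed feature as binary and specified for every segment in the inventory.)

Eliminate segments failing any feature: /x, j, ʁ/ are [+dorsal]; /ʂ, f/ are [−voice]; /q, ɱ, p, ts, m, b, ɳ, tʃ, n, ɖ, ŋ, k, d, t/ are [−continuant]. The remaining /ʐ, r, z, v, β/ satisfy [+continuant], [−dorsal], [+voice].

ʐ, r, z, v, β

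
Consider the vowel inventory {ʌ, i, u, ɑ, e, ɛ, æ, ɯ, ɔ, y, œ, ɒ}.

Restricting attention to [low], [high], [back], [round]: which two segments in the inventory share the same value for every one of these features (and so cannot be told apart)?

e, ɛ

Both /e/ and /ɛ/ are [−low], [−high], [−back], [−round]. Since the list omits [tense] — which does distinguish the mid front unrounded tense vowel from the mid front unrounded lax vowel — this pair collapses; all other pairs remain distinct.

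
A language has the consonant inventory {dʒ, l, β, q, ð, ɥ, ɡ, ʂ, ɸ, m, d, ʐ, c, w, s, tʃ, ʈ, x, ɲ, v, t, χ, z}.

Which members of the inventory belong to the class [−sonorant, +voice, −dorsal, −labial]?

Checking each segment against [−sonorant], [+voice], [−dorsal], [−labial]: /dʒ/ (voiced postalveolar affricate), /ð/ (voiced dental fricative), /d/ (voiced alveolar stop), /ʐ/ (voiced retroflex fricative), /z/ (voiced alveolar fricative) satisfy every feature; every other segment in the inventory fails at least one.

dʒ, ð, d, ʐ, z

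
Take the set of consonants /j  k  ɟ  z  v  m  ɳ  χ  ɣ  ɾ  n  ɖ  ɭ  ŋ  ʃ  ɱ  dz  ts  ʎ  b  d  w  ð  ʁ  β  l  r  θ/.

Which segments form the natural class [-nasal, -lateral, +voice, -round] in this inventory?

j, ɟ, z, v, ɣ, ɾ, ɖ, dz, b, d, ð, ʁ, β, r

First, the [-nasal] segments are /j, k, ɟ, z, v, χ, ɣ, ɾ, ɖ, ɭ, ʃ, dz, ts, ʎ, b, d, w, ð, ʁ, β, l, r, θ/.
Intersecting with [-lateral] gives /j, k, ɟ, z, v, χ, ɣ, ɾ, ɖ, ʃ, dz, ts, b, d, w, ð, ʁ, β, r, θ/.
Of those, [+voice] gives /j, ɟ, z, v, ɣ, ɾ, ɖ, dz, b, d, w, ð, ʁ, β, r/.
Of those, [-round] leaves /j, ɟ, z, v, ɣ, ɾ, ɖ, dz, b, d, ð, ʁ, β, r/.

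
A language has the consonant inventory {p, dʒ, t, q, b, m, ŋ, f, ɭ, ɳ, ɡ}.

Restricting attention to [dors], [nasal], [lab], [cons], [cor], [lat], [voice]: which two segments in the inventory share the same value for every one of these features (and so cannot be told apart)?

On the given features, /f/ and /p/ have an identical profile: [−dorsal], [−nasal], [+labial], [+consonantal], [−coronal], [−lateral], [−voice]. No other two segments in the inventory coincide on all 7 features. (They do differ in [continuant], which is not among the given features.)

f, p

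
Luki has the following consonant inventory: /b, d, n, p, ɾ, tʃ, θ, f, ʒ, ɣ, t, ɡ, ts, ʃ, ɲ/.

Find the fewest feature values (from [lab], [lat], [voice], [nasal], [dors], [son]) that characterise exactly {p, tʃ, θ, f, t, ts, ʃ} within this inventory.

[-voice]

Every target segment is [-voice] and no other inventory member is, so one feature is enough.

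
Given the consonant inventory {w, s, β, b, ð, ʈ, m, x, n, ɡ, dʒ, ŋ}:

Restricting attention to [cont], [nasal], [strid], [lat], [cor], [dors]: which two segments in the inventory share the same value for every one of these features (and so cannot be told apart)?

x, w

Both /x/ and /w/ are [+continuant], [-nasal], [-strident], [-lateral], [-coronal], [+dorsal]. Since the list omits [sonorant], [voice], [labial] and [round] — which do distinguish the voiceless velar fricative from the labial-velar glide — this pair collapses; all other pairs remain distinct.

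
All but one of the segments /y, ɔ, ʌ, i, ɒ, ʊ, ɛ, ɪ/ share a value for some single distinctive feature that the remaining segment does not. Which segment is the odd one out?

The remaining segments after removing /ɒ/ share [-low]; /ɒ/ (low back rounded vowel) is [+low]. For every other candidate removal, the leftover set fails to share any single feature value that the removed segment lacks.

ɒ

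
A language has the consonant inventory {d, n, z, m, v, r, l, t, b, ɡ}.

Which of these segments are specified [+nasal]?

The [+nasal] segments here are /n, m/; the remaining /d, z, v, r, l, t, b, ɡ/ are [-nasal].

n, m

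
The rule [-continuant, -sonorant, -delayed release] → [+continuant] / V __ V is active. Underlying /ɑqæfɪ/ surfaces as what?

[ɑχæfɪ]

/q/ satisfies [-continuant, -sonorant, -delayed release] and sits in V __ V. The [+continuant] counterpart of the voiceless uvular stop is /χ/. Other segments in /ɑqæfɪ/ either fail the structural description or are not in the environment, so the surface form is [ɑχæfɪ].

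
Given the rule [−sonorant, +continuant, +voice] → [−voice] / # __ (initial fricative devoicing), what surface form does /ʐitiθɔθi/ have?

[ʂitiθɔθi]

Only the initial segment /ʐ/ is both word-initial and matches the structural description. It is a voiced retroflex fricative, so [−sonorant, +continuant, +voice] holds; changing it to [−voice] with all other features held fixed yields /ʂ/ (voiceless retroflex fricative). No other segment meets both the structural description and the environment, so the output is [ʂitiθɔθi].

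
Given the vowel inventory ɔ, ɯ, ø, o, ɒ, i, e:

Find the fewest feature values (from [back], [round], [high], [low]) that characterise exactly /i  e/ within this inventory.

/i, e/ are all [-back], [-round], and no other segment in the inventory matches both values. Dropping any one of them over-generates: [-round] alone would also admit /ɯ/; [-back] alone would also admit /ø/. No other single listed feature picks out exactly this set either, so fewer than two features will not do.

[-back, -round]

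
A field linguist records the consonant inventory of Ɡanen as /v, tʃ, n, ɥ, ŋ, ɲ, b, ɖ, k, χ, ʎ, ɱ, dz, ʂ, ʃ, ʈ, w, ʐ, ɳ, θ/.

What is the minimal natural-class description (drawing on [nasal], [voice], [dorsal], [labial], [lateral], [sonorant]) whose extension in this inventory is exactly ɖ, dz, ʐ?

The class [−sonorant], [+voice], [−labial] has exactly /ɖ, dz, ʐ/ as its extension in this inventory. No smaller conjunction from the listed features achieves this: [+voice, −labial] alone would also admit /n, ŋ, ɲ, ʎ, …/; [−sonorant, −labial] alone would also admit /tʃ, k, χ, ʂ, …/; [−sonorant, +voice] alone would also admit /v, b/; and checking the remaining two-feature bundles turns up none with this extension.

[−sonorant, +voice, −labial]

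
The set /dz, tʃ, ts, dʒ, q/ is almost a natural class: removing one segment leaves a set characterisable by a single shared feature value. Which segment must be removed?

q

[delayed release] (equivalently [strident], [coronal], [dorsal]) groups all but one: /ts, dz, dʒ, tʃ/ share [+delayed release] while /q/ (voiceless uvular stop) alone is [-delayed release]. Removing any other segment would not leave a single-feature class that excludes it.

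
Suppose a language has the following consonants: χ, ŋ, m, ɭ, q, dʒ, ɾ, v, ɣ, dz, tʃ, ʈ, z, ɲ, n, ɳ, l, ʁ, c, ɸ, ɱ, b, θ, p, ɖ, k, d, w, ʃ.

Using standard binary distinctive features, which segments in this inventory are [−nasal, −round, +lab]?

The [−nasal] segments are /χ, ɭ, q, dʒ, ɾ, v, ɣ, dz, tʃ, ʈ, z, l, ʁ, c, ɸ, b, θ, p, ɖ, k, d, w, ʃ/.
Of those, [−round] gives /χ, ɭ, q, dʒ, ɾ, v, ɣ, dz, tʃ, ʈ, z, l, ʁ, c, ɸ, b, θ, p, ɖ, k, d, ʃ/.
Of those, [+labial] leaves /v, ɸ, b, p/.

v, ɸ, b, p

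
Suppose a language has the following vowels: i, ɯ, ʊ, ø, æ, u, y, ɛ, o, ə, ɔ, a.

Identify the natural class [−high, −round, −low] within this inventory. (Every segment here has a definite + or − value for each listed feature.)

ɛ, ə

Among the inventory, the [−high] segments are /ø, æ, ɛ, o, ə, ɔ, a/.
Of those, [−round] gives /æ, ɛ, ə, a/.
Among these, [−low] leaves /ɛ, ə/.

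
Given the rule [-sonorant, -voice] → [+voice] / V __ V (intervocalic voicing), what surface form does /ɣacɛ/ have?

[ɣaɟɛ]

/c/ satisfies [-sonorant, -voice] and sits in V __ V. The [+voice] counterpart of the voiceless palatal stop is /ɟ/. Other segments in /ɣacɛ/ either fail the structural description or are not in the environment, so the surface form is [ɣaɟɛ].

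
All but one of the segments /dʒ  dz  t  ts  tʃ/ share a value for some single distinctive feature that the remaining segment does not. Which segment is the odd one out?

t

The remaining segments after removing /t/ share [+delayed release]; /t/ (voiceless alveolar stop) is [−delayed release]. For every other candidate removal, the leftover set fails to share any single feature value that the removed segment lacks.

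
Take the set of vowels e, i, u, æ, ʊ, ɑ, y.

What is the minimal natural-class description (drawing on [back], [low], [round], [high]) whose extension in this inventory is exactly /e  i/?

Every target segment is [-low], [-round]; each remaining inventory member fails at least one of these. Each conjunct is needed — [-round] alone would also admit /æ, ɑ/; [-low] alone would also admit /u, ʊ, y/ — and no other single listed feature has exactly this extension, so two is the minimum.

[-low, -round]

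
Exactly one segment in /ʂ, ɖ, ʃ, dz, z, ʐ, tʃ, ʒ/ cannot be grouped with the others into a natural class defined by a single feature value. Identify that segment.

ɖ

The remaining segments after removing /ɖ/ share [+strident]; /ɖ/ (voiced retroflex stop) is [−strident]. For every other candidate removal, the leftover set fails to share any single feature value that the removed segment lacks.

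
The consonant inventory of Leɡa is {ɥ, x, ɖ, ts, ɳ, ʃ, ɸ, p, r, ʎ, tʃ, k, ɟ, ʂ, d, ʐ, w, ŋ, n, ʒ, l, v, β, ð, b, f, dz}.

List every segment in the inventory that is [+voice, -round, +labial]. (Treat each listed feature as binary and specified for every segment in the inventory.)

The [+voice] segments are /ɥ, ɖ, ɳ, r, ʎ, ɟ, d, ʐ, w, ŋ, n, ʒ, l, v, β, ð, b, dz/.
Among these, [-round] gives /ɖ, ɳ, r, ʎ, ɟ, d, ʐ, ŋ, n, ʒ, l, v, β, ð, b, dz/.
Among these, [+labial] leaves /v, β, b/.

v, β, b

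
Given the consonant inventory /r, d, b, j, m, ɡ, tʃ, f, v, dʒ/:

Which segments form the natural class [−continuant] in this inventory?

The [−continuant] segments here are /d, b, m, ɡ, tʃ, dʒ/; the remaining /r, j, f, v/ are [+continuant].

d, b, m, ɡ, tʃ, dʒ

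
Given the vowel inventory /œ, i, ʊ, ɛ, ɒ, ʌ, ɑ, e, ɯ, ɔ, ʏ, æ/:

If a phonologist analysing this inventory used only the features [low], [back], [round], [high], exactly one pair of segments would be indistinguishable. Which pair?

ɛ, e

/ɛ/ (mid front unrounded lax vowel) and /e/ (mid front unrounded tense vowel) are both [−low], [−back], [−round], [−high], so none of the listed features separates them. (They do differ in [tense], which is not among the given features.) Every other pair in the inventory differs on at least one listed feature.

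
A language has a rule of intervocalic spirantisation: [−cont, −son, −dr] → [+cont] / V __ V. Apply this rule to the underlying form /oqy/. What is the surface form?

Only /q/ occurs between two vowels (/o/ __ /y/) and matches the structural description. It is a voiceless uvular stop, so [−cont, −son, −dr] holds; changing it to [+continuant] with all other features held fixed yields /χ/ (voiceless uvular fricative). No other segment meets both the structural description and the environment, so the output is [oχy].

[oχy]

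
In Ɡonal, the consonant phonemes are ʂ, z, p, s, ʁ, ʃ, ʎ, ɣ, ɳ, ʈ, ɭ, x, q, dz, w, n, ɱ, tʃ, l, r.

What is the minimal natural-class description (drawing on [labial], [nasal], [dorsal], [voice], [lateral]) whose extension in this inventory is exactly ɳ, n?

Every target segment is [+nasal], [-labial]; each remaining inventory member fails at least one of these. Each conjunct is needed — [-labial] alone would also admit /ʂ, z, s, ʁ, …/; [+nasal] alone would also admit /ɱ/ — and no other single listed feature has exactly this extension, so two is the minimum.

[+nasal, -labial]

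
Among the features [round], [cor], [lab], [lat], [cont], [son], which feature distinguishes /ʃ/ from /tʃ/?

[continuant]

The two segments share [-round], [+coronal], [-labial], [-lateral], [-sonorant]. The only feature from the list on which they differ: /ʃ/ is [+continuant] while /tʃ/ is [-continuant].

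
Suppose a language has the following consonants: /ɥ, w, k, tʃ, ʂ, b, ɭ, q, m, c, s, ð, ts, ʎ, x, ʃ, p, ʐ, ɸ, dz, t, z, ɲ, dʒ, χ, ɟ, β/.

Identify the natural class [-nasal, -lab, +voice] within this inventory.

ɭ, ð, ʎ, ʐ, dz, z, dʒ, ɟ

Among the inventory, the [-nasal] segments are /ɥ, w, k, tʃ, ʂ, b, ɭ, q, c, s, ð, ts, ʎ, x, ʃ, p, ʐ, ɸ, dz, t, z, dʒ, χ, ɟ, β/.
Of those, [-labial] gives /k, tʃ, ʂ, ɭ, q, c, s, ð, ts, ʎ, x, ʃ, ʐ, dz, t, z, dʒ, χ, ɟ/.
Of those, [+voice] leaves /ɭ, ð, ʎ, ʐ, dz, z, dʒ, ɟ/.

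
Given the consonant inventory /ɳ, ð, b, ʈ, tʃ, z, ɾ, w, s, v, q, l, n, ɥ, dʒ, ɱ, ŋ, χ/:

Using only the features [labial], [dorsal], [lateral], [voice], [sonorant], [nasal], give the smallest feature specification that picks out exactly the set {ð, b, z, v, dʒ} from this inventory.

The class [-sonorant], [+voice] has exactly /ð, b, z, v, dʒ/ as its extension in this inventory. No smaller conjunction from the listed features achieves this: [+voice] alone would also admit /ɳ, ɾ, w, l, …/; [-sonorant] alone would also admit /ʈ, tʃ, s, q, …/; and checking the remaining single features turns up none with this extension.

[-sonorant, +voice]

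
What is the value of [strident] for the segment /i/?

[−strident]

/i/ is the high front unrounded tense vowel, hence [−strident].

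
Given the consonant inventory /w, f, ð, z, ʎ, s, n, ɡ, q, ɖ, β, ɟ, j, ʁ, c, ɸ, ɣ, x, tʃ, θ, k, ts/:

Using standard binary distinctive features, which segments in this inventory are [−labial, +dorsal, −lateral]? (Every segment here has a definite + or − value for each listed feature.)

Eliminate segments failing any feature: /w, f, β, ɸ/ are [+labial]; /ð, z, s, n, ɖ, tʃ, θ, ts/ are [−dorsal]; /ʎ/ is [+lateral]. The remaining /ɡ, q, ɟ, j, ʁ, c, ɣ, x, k/ satisfy [−labial], [+dorsal], [−lateral].

ɡ, q, ɟ, j, ʁ, c, ɣ, x, k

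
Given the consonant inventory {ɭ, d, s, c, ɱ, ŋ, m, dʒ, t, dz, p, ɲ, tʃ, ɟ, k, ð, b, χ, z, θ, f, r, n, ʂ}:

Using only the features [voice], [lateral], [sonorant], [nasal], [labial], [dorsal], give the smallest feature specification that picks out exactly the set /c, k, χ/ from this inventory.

The class [−voice], [+dorsal] has exactly /c, k, χ/ as its extension in this inventory. No smaller conjunction from the listed features achieves this: [+dorsal] alone would also admit /ŋ, ɲ, ɟ/; [−voice] alone would also admit /s, t, p, tʃ, …/; and checking the remaining single features turns up none with this extension.

[−voice, +dorsal]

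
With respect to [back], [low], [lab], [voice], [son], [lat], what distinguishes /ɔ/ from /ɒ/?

[low]

The two segments share [+back], [+labial], [+voice], [+sonorant], [−lateral]. The only feature from the list on which they differ: /ɔ/ is [−low] while /ɒ/ is [+low].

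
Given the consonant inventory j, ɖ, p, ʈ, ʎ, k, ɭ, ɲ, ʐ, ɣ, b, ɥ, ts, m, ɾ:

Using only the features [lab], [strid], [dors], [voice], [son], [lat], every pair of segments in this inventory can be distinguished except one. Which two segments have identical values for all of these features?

ɲ, j

Both /ɲ/ and /j/ are [-labial], [-strident], [+dorsal], [+voice], [+sonorant], [-lateral]. Since the list omits [nasal] and [continuant] — which do distinguish the palatal nasal from the palatal glide — this pair collapses; all other pairs remain distinct.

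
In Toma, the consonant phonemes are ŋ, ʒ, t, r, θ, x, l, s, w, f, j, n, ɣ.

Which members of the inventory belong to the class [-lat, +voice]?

Checking each segment against [-lateral], [+voice]: /ŋ/ (velar nasal), /ʒ/ (voiced postalveolar fricative), /r/ (alveolar trill), /w/ (labial-velar glide), /j/ (palatal glide), /n/ (alveolar nasal), among others, satisfy every feature; every other segment in the inventory fails at least one.

ŋ, ʒ, r, w, j, n, ɣ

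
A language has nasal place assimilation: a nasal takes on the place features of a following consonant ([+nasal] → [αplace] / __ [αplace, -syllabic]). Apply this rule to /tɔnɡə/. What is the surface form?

[tɔŋɡə]

/n/ sits before the [+dorsal] consonant /ɡ/, so it takes on [+dorsal] and surfaces as /ŋ/. The rest of the form is unaffected: [tɔŋɡə].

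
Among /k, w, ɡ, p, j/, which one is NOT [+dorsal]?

/p/ is the voiceless bilabial stop, which is [−dorsal]; the rest — /ɡ, w, j, k/ — are [+dorsal].

p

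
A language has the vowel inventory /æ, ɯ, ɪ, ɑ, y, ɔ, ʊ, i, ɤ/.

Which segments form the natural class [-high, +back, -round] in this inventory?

ɑ, ɤ

The [-high] segments are /æ, ɑ, ɔ, ɤ/.
Of those, [+back] gives /ɑ, ɔ, ɤ/.
Among these, [-round] leaves /ɑ, ɤ/.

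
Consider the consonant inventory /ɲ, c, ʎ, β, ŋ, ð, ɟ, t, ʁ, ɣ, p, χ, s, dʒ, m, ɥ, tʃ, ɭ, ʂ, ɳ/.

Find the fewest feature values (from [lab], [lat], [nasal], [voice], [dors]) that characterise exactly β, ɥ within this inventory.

[+voice, -nasal, +lab]

The class [+voice], [-nasal], [+labial] has exactly /β, ɥ/ as its extension in this inventory. No smaller conjunction from the listed features achieves this: [-nasal, +labial] alone would also admit /p/; [+voice, +labial] alone would also admit /m/; [+voice, -nasal] alone would also admit /ʎ, ð, ɟ, ʁ, …/; and checking the remaining two-feature bundles turns up none with this extension.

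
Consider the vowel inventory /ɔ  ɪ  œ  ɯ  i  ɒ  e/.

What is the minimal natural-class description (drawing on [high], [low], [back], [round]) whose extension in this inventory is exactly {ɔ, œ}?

/ɔ, œ/ are all [−low], [+round], and no other segment in the inventory matches both values. Dropping any one of them over-generates: [+round] alone would also admit /ɒ/; [−low] alone would also admit /ɪ, ɯ, i, e/. No other single listed feature picks out exactly this set either, so fewer than two features will not do.

[−low, +round]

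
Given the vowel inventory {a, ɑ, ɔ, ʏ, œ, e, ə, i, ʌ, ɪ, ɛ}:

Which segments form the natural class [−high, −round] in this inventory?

Checking each segment against [−high], [−round]: /a/ (low unrounded vowel), /ɑ/ (low back unrounded vowel), /e/ (mid front unrounded tense vowel), /ə/ (mid central vowel (schwa)), /ʌ/ (mid back unrounded lax vowel), /ɛ/ (mid front unrounded lax vowel) satisfy every feature; every other segment in the inventory fails at least one.

a, ɑ, e, ə, ʌ, ɛ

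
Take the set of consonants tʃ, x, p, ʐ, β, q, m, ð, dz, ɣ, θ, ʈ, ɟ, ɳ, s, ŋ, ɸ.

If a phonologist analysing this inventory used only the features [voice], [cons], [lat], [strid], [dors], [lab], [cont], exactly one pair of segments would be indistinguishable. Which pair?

Both /ɟ/ and /ŋ/ are [+voice], [+consonantal], [−lateral], [−strident], [+dorsal], [−labial], [−continuant]. Since the list omits [sonorant], [nasal] and [back] — which do distinguish the voiced palatal stop from the velar nasal — this pair collapses; all other pairs remain distinct.

ɟ, ŋ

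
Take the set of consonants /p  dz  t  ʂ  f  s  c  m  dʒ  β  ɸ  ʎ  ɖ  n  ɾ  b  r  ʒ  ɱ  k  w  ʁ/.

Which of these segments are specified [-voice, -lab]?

t, ʂ, s, c, k

Eliminate segments failing any feature: /p, f, ɸ/ are [+labial]; /dz, m, dʒ, β, ʎ, ɖ, n, ɾ, b, r, ʒ, ɱ, w, ʁ/ are [+voice]. The remaining /t, ʂ, s, c, k/ satisfy [-voice], [-labial].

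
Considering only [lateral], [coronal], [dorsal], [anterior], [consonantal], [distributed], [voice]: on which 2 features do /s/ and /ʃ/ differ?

[anterior], [distributed]

/s/ is the voiceless alveolar fricative and /ʃ/ is the voiceless postalveolar fricative. Both are [−lateral], [+coronal], [−dorsal], [+consonantal], [−voice]. /s/ is [+anterior] while /ʃ/ is [−anterior]; /s/ is [−distributed] while /ʃ/ is [+distributed], so the distinguishing features are [anterior], [distributed].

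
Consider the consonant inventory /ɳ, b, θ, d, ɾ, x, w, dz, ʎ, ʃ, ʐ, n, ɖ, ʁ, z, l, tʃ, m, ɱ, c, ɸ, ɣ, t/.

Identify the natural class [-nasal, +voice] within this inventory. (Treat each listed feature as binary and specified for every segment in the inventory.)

Checking each segment against [-nasal], [+voice]: /b/ (voiced bilabial stop), /d/ (voiced alveolar stop), /ɾ/ (alveolar tap), /w/ (labial-velar glide), /dz/ (voiced alveolar affricate), /ʎ/ (palatal lateral approximant), among others, satisfy every feature; every other segment in the inventory fails at least one.

b, d, ɾ, w, dz, ʎ, ʐ, ɖ, ʁ, z, l, ɣ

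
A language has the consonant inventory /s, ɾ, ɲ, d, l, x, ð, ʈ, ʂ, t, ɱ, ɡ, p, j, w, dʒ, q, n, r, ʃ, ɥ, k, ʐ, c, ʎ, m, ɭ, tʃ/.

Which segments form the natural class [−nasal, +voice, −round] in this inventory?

ɾ, d, l, ð, ɡ, j, dʒ, r, ʐ, ʎ, ɭ

Checking each segment against [−nasal], [+voice], [−round]: /ɾ/ (alveolar tap), /d/ (voiced alveolar stop), /l/ (alveolar lateral approximant), /ð/ (voiced dental fricative), /ɡ/ (voiced velar stop), /j/ (palatal glide), among others, satisfy every feature; every other segment in the inventory fails at least one.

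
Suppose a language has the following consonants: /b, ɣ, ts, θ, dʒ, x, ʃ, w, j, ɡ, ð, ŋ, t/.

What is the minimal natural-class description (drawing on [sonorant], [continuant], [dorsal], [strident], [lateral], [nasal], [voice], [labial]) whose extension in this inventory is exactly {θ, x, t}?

Every target segment is [-voice], [-strident]; each remaining inventory member fails at least one of these. Each conjunct is needed — [-strident] alone would also admit /b, ɣ, w, j, …/; [-voice] alone would also admit /ts, ʃ/ — and no other single listed feature has exactly this extension, so two is the minimum.

[-voice, -strident]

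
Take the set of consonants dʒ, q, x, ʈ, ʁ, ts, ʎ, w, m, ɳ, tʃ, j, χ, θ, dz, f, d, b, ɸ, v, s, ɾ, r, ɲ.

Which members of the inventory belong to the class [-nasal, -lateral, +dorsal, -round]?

q, x, ʁ, j, χ

Checking each segment against [-nasal], [-lateral], [+dorsal], [-round]: /q/ (voiceless uvular stop), /x/ (voiceless velar fricative), /ʁ/ (voiced uvular fricative), /j/ (palatal glide), /χ/ (voiceless uvular fricative) satisfy every feature; every other segment in the inventory fails at least one.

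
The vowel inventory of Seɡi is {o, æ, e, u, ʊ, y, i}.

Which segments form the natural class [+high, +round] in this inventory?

u, ʊ, y

Eliminate segments failing any feature: /o, æ, e/ are [−high]; /i/ is [−round]. The remaining /u, ʊ, y/ satisfy [+high], [+round].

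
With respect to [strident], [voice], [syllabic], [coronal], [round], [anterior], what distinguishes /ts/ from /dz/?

[voice]

/ts/ (voiceless alveolar affricate) and /dz/ (voiced alveolar affricate) agree on [+strident], [-syllabic], [+coronal], [-round], [+anterior]. They differ on [voice] (/ts/ [-], /dz/ [+]).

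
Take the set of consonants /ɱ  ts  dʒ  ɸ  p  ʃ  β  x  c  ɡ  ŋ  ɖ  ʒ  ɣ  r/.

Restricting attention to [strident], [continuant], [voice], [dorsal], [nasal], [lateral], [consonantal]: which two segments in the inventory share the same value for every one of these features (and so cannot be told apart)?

/β/ (voiced bilabial fricative) and /r/ (alveolar trill) are both [−strident], [+continuant], [+voice], [−dorsal], [−nasal], [−lateral], [+consonantal], so none of the listed features separates them. (They do differ in [sonorant], [labial] and [coronal], which are not among the given features.) Every other pair in the inventory differs on at least one listed feature.

β, r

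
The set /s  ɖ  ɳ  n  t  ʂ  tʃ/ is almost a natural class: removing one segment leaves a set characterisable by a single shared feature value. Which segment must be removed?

tʃ

/s, ɳ, ɖ, t, ʂ, n/ are all [-distributed], but /tʃ/ (voiceless postalveolar affricate) is [+distributed]. No other single segment can be removed to leave a set sharing one feature value that the removed segment lacks, so /tʃ/ is the odd one out.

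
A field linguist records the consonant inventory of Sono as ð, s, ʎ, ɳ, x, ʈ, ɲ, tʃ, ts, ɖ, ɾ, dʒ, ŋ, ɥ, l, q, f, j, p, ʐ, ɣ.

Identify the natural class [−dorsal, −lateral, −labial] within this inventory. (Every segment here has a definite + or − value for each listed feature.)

ð, s, ɳ, ʈ, tʃ, ts, ɖ, ɾ, dʒ, ʐ

Checking each segment against [−dorsal], [−lateral], [−labial]: /ð/ (voiced dental fricative), /s/ (voiceless alveolar fricative), /ɳ/ (retroflex nasal), /ʈ/ (voiceless retroflex stop), /tʃ/ (voiceless postalveolar affricate), /ts/ (voiceless alveolar affricate), among others, satisfy every feature; every other segment in the inventory fails at least one.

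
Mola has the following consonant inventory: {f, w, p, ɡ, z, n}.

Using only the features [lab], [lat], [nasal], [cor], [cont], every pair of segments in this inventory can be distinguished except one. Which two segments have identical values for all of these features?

Both /w/ and /f/ are [+labial], [−lateral], [−nasal], [−coronal], [+continuant]. Since the list omits [sonorant], [voice], [round] and [dorsal] — which do distinguish the labial-velar glide from the voiceless labiodental fricative — this pair collapses; all other pairs remain distinct.

w, f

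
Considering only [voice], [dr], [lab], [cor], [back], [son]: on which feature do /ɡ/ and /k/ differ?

/ɡ/ (voiced velar stop) and /k/ (voiceless velar stop) agree on [−delayed release], [−labial], [−coronal], [+back], [−sonorant]. They differ on [voice] (/ɡ/ [+], /k/ [−]).

[voice]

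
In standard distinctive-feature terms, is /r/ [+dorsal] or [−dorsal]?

[−dorsal]

/r/ is the alveolar trill. The feature [dorsal] marks segments articulated with the tongue body; /r/ lacks this property, so it is [−dorsal].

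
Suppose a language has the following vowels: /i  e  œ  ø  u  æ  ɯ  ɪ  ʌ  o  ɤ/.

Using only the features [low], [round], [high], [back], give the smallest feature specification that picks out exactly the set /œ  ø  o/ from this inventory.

/œ, ø, o/ are all [−high], [+round], and no other segment in the inventory matches both values. Dropping any one of them over-generates: [+round] alone would also admit /u/; [−high] alone would also admit /e, æ, ʌ, ɤ/. No other single listed feature picks out exactly this set either, so fewer than two features will not do.

[−high, +round]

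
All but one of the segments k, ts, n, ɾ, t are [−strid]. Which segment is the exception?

ts

/k, t, n, ɾ/ are all [−strident]; /ts/ (voiceless alveolar affricate) is [+strident].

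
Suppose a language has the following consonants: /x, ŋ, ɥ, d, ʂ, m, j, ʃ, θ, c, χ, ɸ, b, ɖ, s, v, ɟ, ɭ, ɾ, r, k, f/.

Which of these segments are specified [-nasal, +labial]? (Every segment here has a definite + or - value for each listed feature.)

Checking each segment against [-nasal], [+labial]: /ɥ/ (labial-palatal glide), /ɸ/ (voiceless bilabial fricative), /b/ (voiced bilabial stop), /v/ (voiced labiodental fricative), /f/ (voiceless labiodental fricative) satisfy every feature; every other segment in the inventory fails at least one.

ɥ, ɸ, b, v, f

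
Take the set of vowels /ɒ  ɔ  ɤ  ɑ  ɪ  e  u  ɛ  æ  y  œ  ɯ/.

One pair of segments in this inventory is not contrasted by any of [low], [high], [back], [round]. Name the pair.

/e/ (mid front unrounded tense vowel) and /ɛ/ (mid front unrounded lax vowel) are both [−low], [−high], [−back], [−round], so none of the listed features separates them. (They do differ in [tense], which is not among the given features.) Every other pair in the inventory differs on at least one listed feature.

e, ɛ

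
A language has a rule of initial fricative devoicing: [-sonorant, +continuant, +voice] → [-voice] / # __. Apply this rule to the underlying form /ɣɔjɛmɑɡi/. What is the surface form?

The only segment in the rule's environment that also matches [-sonorant, +continuant, +voice] is /ɣ/. Applying [-voice] turns the voiced velar fricative into /x/ (voiceless velar fricative), giving [xɔjɛmɑɡi].

[xɔjɛmɑɡi]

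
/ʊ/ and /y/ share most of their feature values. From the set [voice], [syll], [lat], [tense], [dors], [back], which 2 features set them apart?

/ʊ/ (high back rounded lax vowel) and /y/ (high front rounded tense vowel) agree on [+voice], [+syllabic], [-lateral], [+dorsal]. They differ on [back] (/ʊ/ [+], /y/ [-]), [tense] (/ʊ/ [-], /y/ [+]).

[back], [tense]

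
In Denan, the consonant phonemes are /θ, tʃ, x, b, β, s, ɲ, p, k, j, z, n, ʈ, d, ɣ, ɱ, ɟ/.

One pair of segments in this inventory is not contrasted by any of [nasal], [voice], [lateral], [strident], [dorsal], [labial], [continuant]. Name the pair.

/j/ (palatal glide) and /ɣ/ (voiced velar fricative) are both [−nasal], [+voice], [−lateral], [−strident], [+dorsal], [−labial], [+continuant], so none of the listed features separates them. (They do differ in [sonorant] and [back], which are not among the given features.) Every other pair in the inventory differs on at least one listed feature.

j, ɣ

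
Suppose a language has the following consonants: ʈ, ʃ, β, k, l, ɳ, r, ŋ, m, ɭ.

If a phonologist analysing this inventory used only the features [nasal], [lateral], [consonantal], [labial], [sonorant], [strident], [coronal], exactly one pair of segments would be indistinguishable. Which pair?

Both /l/ and /ɭ/ are [−nasal], [+lateral], [+consonantal], [−labial], [+sonorant], [−strident], [+coronal]. Since the list omits [anterior] — which does distinguish the alveolar lateral approximant from the retroflex lateral approximant — this pair collapses; all other pairs remain distinct.

l, ɭ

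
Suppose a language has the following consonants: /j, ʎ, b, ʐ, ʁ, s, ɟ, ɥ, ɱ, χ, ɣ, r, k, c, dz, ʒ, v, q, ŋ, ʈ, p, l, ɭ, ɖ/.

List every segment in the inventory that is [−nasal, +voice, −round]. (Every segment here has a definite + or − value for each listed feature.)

Eliminate segments failing any feature: /s, χ, k, c, q, ʈ, p/ are [−voice]; /ɥ/ is [+round]; /ɱ, ŋ/ are [+nasal]. The remaining /j, ʎ, b, ʐ, ʁ, ɟ, ɣ, r, dz, ʒ, v, l, ɭ, ɖ/ satisfy [−nasal], [+voice], [−round].

j, ʎ, b, ʐ, ʁ, ɟ, ɣ, r, dz, ʒ, v, l, ɭ, ɖ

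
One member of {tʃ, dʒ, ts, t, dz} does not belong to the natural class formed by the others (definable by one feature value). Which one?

The remaining segments after removing /t/ share [+delayed release]; /t/ (voiceless alveolar stop) is [-delayed release]. For every other candidate removal, the leftover set fails to share any single feature value that the removed segment lacks.

t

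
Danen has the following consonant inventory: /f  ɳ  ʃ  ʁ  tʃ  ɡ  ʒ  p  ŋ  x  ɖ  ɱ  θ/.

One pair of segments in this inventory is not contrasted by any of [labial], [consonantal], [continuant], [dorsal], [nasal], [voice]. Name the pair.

On the given features, /ʃ/ and /θ/ have an identical profile: [−labial], [+consonantal], [+continuant], [−dorsal], [−nasal], [−voice]. No other two segments in the inventory coincide on all 6 features. (They do differ in [strident] and [anterior], which are not among the given features.)

ʃ, θ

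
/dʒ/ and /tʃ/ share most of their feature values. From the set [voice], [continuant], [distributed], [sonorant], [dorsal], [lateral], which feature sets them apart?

[voice]

/dʒ/ (voiced postalveolar affricate) and /tʃ/ (voiceless postalveolar affricate) agree on [−continuant], [+distributed], [−sonorant], [−dorsal], [−lateral]. They differ on [voice] (/dʒ/ [+], /tʃ/ [−]).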